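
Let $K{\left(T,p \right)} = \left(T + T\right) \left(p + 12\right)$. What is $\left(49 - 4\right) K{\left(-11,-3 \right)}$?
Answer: $-8910$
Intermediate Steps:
$K{\left(T,p \right)} = 2 T \left(12 + p\right)$
$\left(49 - 4\right) K{\left(-11,-3 \right)} = \left(49 - 4\right) 2 \left(-11\right) \left(12 - 3\right) = 45 \cdot 2 \left(-11\right) 9 = 45 \left(-198\right) = -8910$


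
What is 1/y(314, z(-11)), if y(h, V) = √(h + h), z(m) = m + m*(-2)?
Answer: √157/314 ≈ 0.039904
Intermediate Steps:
z(m) = -m (z(m) = m - 2*m = -m)
y(h, V) = √2*√h (y(h, V) = √(2*h) = √2*√h)
1/y(314, z(-11)) = 1/(√2*√314) = 1/(2*√157) = √157/314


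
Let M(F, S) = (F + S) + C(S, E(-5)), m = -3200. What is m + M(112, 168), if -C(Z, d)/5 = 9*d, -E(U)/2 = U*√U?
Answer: -2920 - 450*I*√5 ≈ -2920.0 - 1006.2*I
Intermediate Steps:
E(U) = -2*U^(3/2) (E(U) = -2*U*√U = -2*U^(3/2))
C(Z, d) = -45*d
M(F, S) = F + S - 450*I*√5 (M(F, S) = (F + S) - (-90)*(-5)^(3/2) = (F + S) - (-90)*(-5*I*√5) = (F + S) - 450*I*√5 = F + S - 450*I*√5)
m + M(112, 168) = -3200 + (112 + 168 - 450*I*√5) = -3200 + (280 - 450*I*√5) = -2920 - 450*I*√5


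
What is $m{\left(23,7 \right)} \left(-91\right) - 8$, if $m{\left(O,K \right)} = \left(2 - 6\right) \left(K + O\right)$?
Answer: $10912$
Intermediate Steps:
$m{\left(O,K \right)} = - 4 K - 4 O$ ($m{\left(O,K \right)} = - 4 \left(K + O\right) = - 4 K - 4 O$)
$m{\left(23,7 \right)} \left(-91\right) - 8 = \left(\left(-4\right) 7 - 92\right) \left(-91\right) - 8 = \left(-28 - 92\right) \left(-91\right) - 8 = \left(-120\right) \left(-91\right) - 8 = 10920 - 8 = 10912$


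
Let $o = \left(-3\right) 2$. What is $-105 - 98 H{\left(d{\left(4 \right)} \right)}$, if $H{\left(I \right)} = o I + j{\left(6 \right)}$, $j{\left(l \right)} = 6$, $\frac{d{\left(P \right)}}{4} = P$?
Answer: $8715$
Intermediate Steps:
$d{\left(P \right)} = 4 P$
$o = -6$
$H{\left(I \right)} = 6 - 6 I$ ($H{\left(I \right)} = - 6 I + 6 = 6 - 6 I$)
$-105 - 98 H{\left(d{\left(4 \right)} \right)} = -105 - 98 \left(6 - 6 \cdot 4 \cdot 4\right) = -105 - 98 \left(6 - 96\right) = -105 - -8820 = -105 + 8820 = 8715$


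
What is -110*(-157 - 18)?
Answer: 19250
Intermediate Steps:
-110*(-157 - 18) = -110*(-175) = 19250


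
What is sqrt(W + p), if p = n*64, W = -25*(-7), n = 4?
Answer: sqrt(431) ≈ 20.761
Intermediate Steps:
W = 175
p = 256 (p = 4*64 = 256)
sqrt(W + p) = sqrt(175 + 256) = sqrt(431)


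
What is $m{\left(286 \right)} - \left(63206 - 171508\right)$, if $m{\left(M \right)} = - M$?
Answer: $108016$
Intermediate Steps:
$m{\left(286 \right)} - \left(63206 - 171508\right) = \left(-1\right) 286 - \left(63206 - 171508\right) = -286 - -108302 = -286 + 108302 = 108016$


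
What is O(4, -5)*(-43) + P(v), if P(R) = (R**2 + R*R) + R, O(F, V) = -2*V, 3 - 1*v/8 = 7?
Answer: 1586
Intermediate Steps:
v = -32 (v = 24 - 8*7 = 24 - 56 = -32)
P(R) = R + 2*R**2 (P(R) = (R**2 + R**2) + R = 2*R**2 + R = R + 2*R**2)
O(4, -5)*(-43) + P(v) = -2*(-5)*(-43) - 32*(1 + 2*(-32)) = 10*(-43) - 32*(1 - 64) = -430 - 32*(-63) = -430 + 2016 = 1586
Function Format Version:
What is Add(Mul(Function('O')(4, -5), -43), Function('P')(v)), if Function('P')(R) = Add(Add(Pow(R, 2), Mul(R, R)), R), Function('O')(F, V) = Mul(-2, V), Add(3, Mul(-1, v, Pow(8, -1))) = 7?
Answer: 1586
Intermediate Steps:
v = -32 (v = Add(24, Mul(-8, 7)) = Add(24, -56) = -32)
Function('P')(R) = Add(R, Mul(2, Pow(R, 2))) (Function('P')(R) = Add(Add(Pow(R, 2), Pow(R, 2)), R) = Add(Mul(2, Pow(R, 2)), R) = Add(R, Mul(2, Pow(R, 2))))
Add(Mul(Function('O')(4, -5), -43), Function('P')(v)) = Add(Mul(Mul(-2, -5), -43), Mul(-32, Add(1, Mul(2, -32)))) = Add(Mul(10, -43), Mul(-32, Add(1, -64))) = Add(-430, Mul(-32, -63)) = Add(-430, 2016) = 1586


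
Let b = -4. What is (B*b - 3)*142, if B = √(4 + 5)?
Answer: -2130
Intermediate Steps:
B = 3 (B = √9 = 3)
(B*b - 3)*142 = (3*(-4) - 3)*142 = (-12 - 3)*142 = -15*142 = -2130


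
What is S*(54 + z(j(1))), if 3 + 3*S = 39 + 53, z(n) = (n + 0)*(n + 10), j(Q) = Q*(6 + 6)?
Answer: 9434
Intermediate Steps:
j(Q) = 12*Q (j(Q) = Q*12 = 12*Q)
z(n) = n*(10 + n)
S = 89/3 (S = -1 + (39 + 53)/3 = -1 + (1/3)*92 = -1 + 92/3 = 89/3 ≈ 29.667)
S*(54 + z(j(1))) = 89*(54 + (12*1)*(10 + 12*1))/3 = 89*(54 + 12*(10 + 12))/3 = 89*(54 + 12*22)/3 = 89*(54 + 264)/3 = (89/3)*318 = 9434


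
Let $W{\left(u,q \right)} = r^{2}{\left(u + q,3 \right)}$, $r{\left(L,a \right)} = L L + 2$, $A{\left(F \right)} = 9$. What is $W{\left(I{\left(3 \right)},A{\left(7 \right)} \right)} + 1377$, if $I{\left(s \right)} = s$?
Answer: $22693$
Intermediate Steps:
$r{\left(L,a \right)} = 2 + L^{2}$ ($r{\left(L,a \right)} = L^{2} + 2 = 2 + L^{2}$)
$W{\left(u,q \right)} = \left(2 + \left(q + u\right)^{2}\right)^{2}$ ($W{\left(u,q \right)} = \left(2 + \left(u + q\right)^{2}\right)^{2} = \left(2 + \left(q + u\right)^{2}\right)^{2}$)
$W{\left(I{\left(3 \right)},A{\left(7 \right)} \right)} + 1377 = \left(2 + \left(9 + 3\right)^{2}\right)^{2} + 1377 = \left(2 + 12^{2}\right)^{2} + 1377 = \left(2 + 144\right)^{2} + 1377 = 146^{2} + 1377 = 21316 + 1377 = 22693$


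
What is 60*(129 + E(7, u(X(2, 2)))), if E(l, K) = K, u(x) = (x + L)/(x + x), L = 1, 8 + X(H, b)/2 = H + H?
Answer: 31065/4 ≈ 7766.3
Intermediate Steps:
X(H, b) = -16 + 4*H (X(H, b) = -16 + 2*(H + H) = -16 + 2*(2*H) = -16 + 4*H)
u(x) = (1 + x)/(2*x) (u(x) = (x + 1)/(x + x) = (1 + x)/((2*x)) = (1 + x)*(1/(2*x)) = (1 + x)/(2*x))
60*(129 + E(7, u(X(2, 2)))) = 60*(129 + (1 + (-16 + 4*2))/(2*(-16 + 4*2))) = 60*(129 + (1 + (-16 + 8))/(2*(-16 + 8))) = 60*(129 + (1/2)*(1 - 8)/(-8)) = 60*(129 + (1/2)*(-1/8)*(-7)) = 60*(129 + 7/16) = 60*(2071/16) = 31065/4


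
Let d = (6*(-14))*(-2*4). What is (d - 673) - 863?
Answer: -864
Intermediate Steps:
d = 672 (d = -84*(-8) = 672)
(d - 673) - 863 = (672 - 673) - 863 = -1 - 863 = -864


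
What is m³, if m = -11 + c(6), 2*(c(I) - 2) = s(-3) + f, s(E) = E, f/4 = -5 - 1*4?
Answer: -185193/8 ≈ -23149.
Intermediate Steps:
f = -36 (f = 4*(-5 - 1*4) = 4*(-5 - 4) = 4*(-9) = -36)
c(I) = -35/2 (c(I) = 2 + (-3 - 36)/2 = 2 + (½)*(-39) = 2 - 39/2 = -35/2)
m = -57/2 (m = -11 - 35/2 = -57/2 ≈ -28.500)
m³ = (-57/2)³ = -185193/8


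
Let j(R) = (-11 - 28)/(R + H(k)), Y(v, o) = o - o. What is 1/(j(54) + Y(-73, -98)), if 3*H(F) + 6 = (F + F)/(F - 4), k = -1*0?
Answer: -4/3 ≈ -1.3333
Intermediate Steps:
k = 0
H(F) = -2 + 2*F/(3*(-4 + F)) (H(F) = -2 + ((F + F)/(F - 4))/3 = -2 + ((2*F)/(-4 + F))/3 = -2 + (2*F/(-4 + F))/3 = -2 + 2*F/(3*(-4 + F)))
Y(v, o) = 0
j(R) = -39/(-2 + R) (j(R) = (-11 - 28)/(R + 4*(6 - 1*0)/(3*(-4 + 0))) = -39/(R + (4/3)*(6 + 0)/(-4)) = -39/(R + (4/3)*(-¼)*6) = -39/(R - 2) = -39/(-2 + R))
1/(j(54) + Y(-73, -98)) = 1/(-39/(-2 + 54) + 0) = 1/(-39/52 + 0) = 1/(-39*1/52 + 0) = 1/(-¾ + 0) = 1/(-¾) = -4/3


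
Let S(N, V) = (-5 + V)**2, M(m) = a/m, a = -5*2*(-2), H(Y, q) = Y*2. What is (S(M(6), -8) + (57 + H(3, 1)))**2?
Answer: 53824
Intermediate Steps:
H(Y, q) = 2*Y
a = 20 (a = -10*(-2) = 20)
M(m) = 20/m
(S(M(6), -8) + (57 + H(3, 1)))**2 = ((-5 - 8)**2 + (57 + 2*3))**2 = ((-13)**2 + (57 + 6))**2 = (169 + 63)**2 = 232**2 = 53824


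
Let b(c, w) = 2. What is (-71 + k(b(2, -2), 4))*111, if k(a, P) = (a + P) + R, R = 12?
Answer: -5883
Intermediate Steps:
k(a, P) = 12 + P + a (k(a, P) = (a + P) + 12 = (P + a) + 12 = 12 + P + a)
(-71 + k(b(2, -2), 4))*111 = (-71 + (12 + 4 + 2))*111 = (-71 + 18)*111 = -53*111 = -5883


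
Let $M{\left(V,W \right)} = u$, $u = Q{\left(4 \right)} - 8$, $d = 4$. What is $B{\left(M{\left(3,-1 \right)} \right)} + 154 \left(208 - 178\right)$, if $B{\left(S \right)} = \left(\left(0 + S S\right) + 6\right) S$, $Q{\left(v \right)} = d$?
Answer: $4532$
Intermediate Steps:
$Q{\left(v \right)} = 4$
$u = -4$ ($u = 4 - 8 = -4$)
$M{\left(V,W \right)} = -4$
$B{\left(S \right)} = S \left(6 + S^{2}\right)$ ($B{\left(S \right)} = \left(\left(0 + S^{2}\right) + 6\right) S = \left(S^{2} + 6\right) S = \left(6 + S^{2}\right) S = S \left(6 + S^{2}\right)$)
$B{\left(M{\left(3,-1 \right)} \right)} + 154 \left(208 - 178\right) = - 4 \left(6 + \left(-4\right)^{2}\right) + 154 \left(208 - 178\right) = - 4 \left(6 + 16\right) + 154 \cdot 30 = \left(-4\right) 22 + 4620 = -88 + 4620 = 4532$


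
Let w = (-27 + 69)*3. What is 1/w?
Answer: 1/126 ≈ 0.0079365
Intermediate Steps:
w = 126 (w = 42*3 = 126)
1/w = 1/126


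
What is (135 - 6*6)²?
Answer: 9801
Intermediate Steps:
(135 - 6*6)² = (135 - 36)² = 99² = 9801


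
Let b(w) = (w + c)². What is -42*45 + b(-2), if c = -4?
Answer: -1854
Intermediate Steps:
b(w) = (-4 + w)² (b(w) = (w - 4)² = (-4 + w)²)
-42*45 + b(-2) = -42*45 + (-4 - 2)² = -1890 + (-6)² = -1890 + 36 = -1854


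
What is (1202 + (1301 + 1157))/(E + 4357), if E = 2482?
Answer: 3660/6839 ≈ 0.53517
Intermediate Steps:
(1202 + (1301 + 1157))/(E + 4357) = (1202 + (1301 + 1157))/(2482 + 4357) = (1202 + 2458)/6839 = 3660*(1/6839) = 3660/6839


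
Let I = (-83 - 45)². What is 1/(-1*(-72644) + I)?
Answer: 1/89028 ≈ 1.1232e-5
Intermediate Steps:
I = 16384 (I = (-128)² = 16384)
1/(-1*(-72644) + I) = 1/(-1*(-72644) + 16384) = 1/(72644 + 16384) = 1/89028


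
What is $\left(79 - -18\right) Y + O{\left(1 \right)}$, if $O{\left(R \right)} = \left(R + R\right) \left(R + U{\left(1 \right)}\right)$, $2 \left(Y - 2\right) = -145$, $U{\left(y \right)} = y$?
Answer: $- \frac{13669}{2} \approx -6834.5$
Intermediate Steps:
$Y = - \frac{141}{2}$ ($Y = 2 + \frac{1}{2} \left(-145\right) = 2 - \frac{145}{2} = - \frac{141}{2} \approx -70.5$)
$O{\left(R \right)} = 2 R \left(1 + R\right)$ ($O{\left(R \right)} = \left(R + R\right) \left(R + 1\right) = 2 R \left(1 + R\right)$)
$\left(79 - -18\right) Y + O{\left(1 \right)} = \left(79 - -18\right) \left(- \frac{141}{2}\right) + 2 \cdot 1 \left(1 + 1\right) = \left(79 + 18\right) \left(- \frac{141}{2}\right) + 2 \cdot 1 \cdot 2 = 97 \left(- \frac{141}{2}\right) + 4 = - \frac{13677}{2} + 4 = - \frac{13669}{2}$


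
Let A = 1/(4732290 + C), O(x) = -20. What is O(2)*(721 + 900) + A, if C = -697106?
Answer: -130820665279/4035184 ≈ -32420.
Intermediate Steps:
A = 1/4035184 (A = 1/(4732290 - 697106) = 1/4035184 ≈ 2.4782e-7)
O(2)*(721 + 900) + A = -20*(721 + 900) + 1/4035184 = -20*1621 + 1/4035184 = -32420 + 1/4035184 = -130820665279/4035184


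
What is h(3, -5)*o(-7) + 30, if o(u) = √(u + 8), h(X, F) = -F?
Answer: 35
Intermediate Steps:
o(u) = √(8 + u)
h(3, -5)*o(-7) + 30 = (-1*(-5))*√(8 - 7) + 30 = 5*√1 + 30 = 5*1 + 30 = 5 + 30 = 35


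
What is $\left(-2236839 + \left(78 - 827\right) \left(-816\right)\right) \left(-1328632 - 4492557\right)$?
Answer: $9463245003795$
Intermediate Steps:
$\left(-2236839 + \left(78 - 827\right) \left(-816\right)\right) \left(-1328632 - 4492557\right) = \left(-2236839 - -611184\right) \left(-5821189\right) = \left(-2236839 + 611184\right) \left(-5821189\right) = \left(-1625655\right) \left(-5821189\right) = 9463245003795$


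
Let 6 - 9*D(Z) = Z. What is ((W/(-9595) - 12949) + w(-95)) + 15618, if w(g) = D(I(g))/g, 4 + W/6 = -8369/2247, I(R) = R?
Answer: 172623311632/64679895 ≈ 2668.9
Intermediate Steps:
W = -34714/749 (W = -24 + 6*(-8369/2247) = -24 - 16738/749 = -34714/749 ≈ -46.347)
D(Z) = ⅔ - Z/9
w(g) = (⅔ - g/9)/g
((W/(-9595) - 12949) + w(-95)) + 15618 = ((-34714/749/(-9595) - 12949) + (⅑)*(6 - 1*(-95))/(-95)) + 15618 = ((-34714/749*(-1/9595) - 12949) + (⅑)*(-1/95)*(6 + 95)) + 15618 = ((34714/7186655 - 12949) + (⅑)*(-1/95)*101) + 15618 = (-93059960881/7186655 - 101/855) + 15618 = -837547288478/64679895 + 15618 = 172623311632/64679895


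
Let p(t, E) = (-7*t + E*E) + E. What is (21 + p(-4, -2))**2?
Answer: 2601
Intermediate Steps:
p(t, E) = E + E**2 - 7*t (p(t, E) = (-7*t + E**2) + E = (E**2 - 7*t) + E = E + E**2 - 7*t)
(21 + p(-4, -2))**2 = (21 + (-2 + (-2)**2 - 7*(-4)))**2 = (21 + (-2 + 4 + 28))**2 = (21 + 30)**2 = 51**2 = 2601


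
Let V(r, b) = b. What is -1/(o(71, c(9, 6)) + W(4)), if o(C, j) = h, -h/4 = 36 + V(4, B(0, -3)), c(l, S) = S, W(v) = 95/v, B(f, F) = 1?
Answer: 4/497 ≈ 0.0080483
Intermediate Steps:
h = -148 (h = -4*(36 + 1) = -4*37 = -148)
o(C, j) = -148
-1/(o(71, c(9, 6)) + W(4)) = -1/(-148 + 95/4) = -1/(-497/4) = -1*(-4/497) = 4/497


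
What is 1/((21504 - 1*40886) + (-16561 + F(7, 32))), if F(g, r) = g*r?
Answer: -1/35719 ≈ -2.7996e-5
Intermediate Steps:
1/((21504 - 1*40886) + (-16561 + F(7, 32))) = 1/((21504 - 1*40886) + (-16561 + 7*32)) = 1/((21504 - 40886) + (-16561 + 224)) = 1/(-19382 - 16337) = 1/(-35719) = -1/35719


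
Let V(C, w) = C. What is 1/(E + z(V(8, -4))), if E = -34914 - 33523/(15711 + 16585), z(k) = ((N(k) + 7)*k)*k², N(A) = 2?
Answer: -32296/978796099 ≈ -3.2996e-5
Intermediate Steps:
z(k) = 9*k³ (z(k) = ((2 + 7)*k)*k² = (9*k)*k² = 9*k³)
E = -1127616067/32296 (E = -34914 - 33523/32296 = -1127616067/32296 ≈ -34915.)
1/(E + z(V(8, -4))) = 1/(-1127616067/32296 + 9*8³) = 1/(-1127616067/32296 + 9*512) = 1/(-1127616067/32296 + 4608) = 1/(-978796099/32296) = -32296/978796099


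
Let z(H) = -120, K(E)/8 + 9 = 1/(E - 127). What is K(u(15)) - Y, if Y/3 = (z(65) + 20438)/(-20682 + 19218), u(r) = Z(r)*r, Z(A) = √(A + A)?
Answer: -69736915/2288476 - 120*√30/9379 ≈ -30.543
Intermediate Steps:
Z(A) = √2*√A (Z(A) = √(2*A) = √2*√A)
u(r) = √2*r^(3/2) (u(r) = (√2*√r)*r = √2*r^(3/2))
K(E) = -72 + 8/(-127 + E) (K(E) = -72 + 8/(E - 127) = -72 + 8/(-127 + E))
Y = -10159/244 (Y = 3*((-120 + 20438)/(-20682 + 19218)) = 3*(20318/(-1464)) = 3*(20318*(-1/1464)) = 3*(-10159/732) = -10159/244 ≈ -41.635)
K(u(15)) - Y = 8*(1144 - 9*√2*15^(3/2))/(-127 + √2*15^(3/2)) - 1*(-10159/244) = 8*(1144 - 9*√2*15*√15)/(-127 + √2*(15*√15)) + 10159/244 = 8*(1144 - 135*√30)/(-127 + 15*√30) + 10159/244 = 10159/244 + 8*(1144 - 135*√30)/(-127 + 15*√30)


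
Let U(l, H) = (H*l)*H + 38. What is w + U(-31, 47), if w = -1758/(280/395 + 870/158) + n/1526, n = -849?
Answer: -51492865097/749266 ≈ -68724.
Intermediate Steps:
U(l, H) = 38 + l*H² (U(l, H) = l*H² + 38 = 38 + l*H²)
w = -212350791/749266 (w = -1758/(280/395 + 870/158) - 849/1526 = -1758/(280*(1/395) + 870*(1/158)) - 849*1/1526 = -1758/(56/79 + 435/79) - 849/1526 = -1758/491/79 - 849/1526 = -1758*79/491 - 849/1526 = -138882/491 - 849/1526 = -212350791/749266 ≈ -283.41)
w + U(-31, 47) = -212350791/749266 + (38 - 31*47²) = -212350791/749266 + (38 - 31*2209) = -212350791/749266 + (38 - 68479) = -212350791/749266 - 68441 = -51492865097/749266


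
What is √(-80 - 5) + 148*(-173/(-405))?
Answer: 25604/405 + I*√85 ≈ 63.22 + 9.2195*I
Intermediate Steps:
√(-80 - 5) + 148*(-173/(-405)) = √(-85) + 148*(-173*(-1/405)) = I*√85 + 148*(173/405) = I*√85 + 25604/405 = 25604/405 + I*√85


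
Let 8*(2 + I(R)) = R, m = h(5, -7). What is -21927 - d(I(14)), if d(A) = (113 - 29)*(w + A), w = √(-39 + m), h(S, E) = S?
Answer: -21906 - 84*I*√34 ≈ -21906.0 - 489.8*I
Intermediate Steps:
m = 5
w = I*√34 (w = √(-39 + 5) = √(-34) = I*√34 ≈ 5.8309*I)
I(R) = -2 + R/8
d(A) = 84*A + 84*I*√34 (d(A) = (113 - 29)*(I*√34 + A) = 84*(A + I*√34) = 84*A + 84*I*√34)
-21927 - d(I(14)) = -21927 - (84*(-2 + (⅛)*14) + 84*I*√34) = -21927 - (84*(-2 + 7/4) + 84*I*√34) = -21927 - (84*(-¼) + 84*I*√34) = -21927 - (-21 + 84*I*√34) = -21927 + (21 - 84*I*√34) = -21906 - 84*I*√34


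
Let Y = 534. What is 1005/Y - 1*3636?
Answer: -646873/178 ≈ -3634.1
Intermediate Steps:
1005/Y - 1*3636 = 1005/534 - 1*3636 = 1005*(1/534) - 3636 = 335/178 - 3636 = -646873/178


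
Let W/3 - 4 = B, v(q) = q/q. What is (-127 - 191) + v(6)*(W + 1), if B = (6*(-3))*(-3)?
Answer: -143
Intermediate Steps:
v(q) = 1
B = 54 (B = -18*(-3) = 54)
W = 174 (W = 12 + 3*54 = 12 + 162 = 174)
(-127 - 191) + v(6)*(W + 1) = (-127 - 191) + 1*(174 + 1) = -318 + 1*175 = -318 + 175 = -143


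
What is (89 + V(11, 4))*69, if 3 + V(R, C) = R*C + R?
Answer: 9729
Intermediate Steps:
V(R, C) = -3 + R + C*R (V(R, C) = -3 + (R*C + R) = -3 + (C*R + R) = -3 + (R + C*R) = -3 + R + C*R)
(89 + V(11, 4))*69 = (89 + (-3 + 11 + 4*11))*69 = (89 + (-3 + 11 + 44))*69 = (89 + 52)*69 = 141*69 = 9729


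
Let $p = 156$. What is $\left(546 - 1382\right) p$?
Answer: $-130416$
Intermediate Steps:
$\left(546 - 1382\right) p = \left(546 - 1382\right) 156 = \left(-836\right) 156 = -130416$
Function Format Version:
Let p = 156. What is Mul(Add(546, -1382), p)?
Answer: -130416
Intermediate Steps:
Mul(Add(546, -1382), p) = Mul(Add(546, -1382), 156) = Mul(-836, 156) = -130416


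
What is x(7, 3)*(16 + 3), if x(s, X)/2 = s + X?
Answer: 380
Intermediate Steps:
x(s, X) = 2*X + 2*s (x(s, X) = 2*(s + X) = 2*(X + s) = 2*X + 2*s)
x(7, 3)*(16 + 3) = (2*3 + 2*7)*(16 + 3) = (6 + 14)*19 = 20*19 = 380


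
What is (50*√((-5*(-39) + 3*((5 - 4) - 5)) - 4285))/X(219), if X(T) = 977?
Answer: 50*I*√4102/977 ≈ 3.2777*I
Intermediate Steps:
(50*√((-5*(-39) + 3*((5 - 4) - 5)) - 4285))/X(219) = (50*√((-5*(-39) + 3*((5 - 4) - 5)) - 4285))/977 = (50*√((195 + 3*(1 - 5)) - 4285))*(1/977) = (50*√((195 + 3*(-4)) - 4285))*(1/977) = (50*√((195 - 12) - 4285))*(1/977) = (50*√(183 - 4285))*(1/977) = (50*√(-4102))*(1/977) = (50*(I*√4102))*(1/977) = (50*I*√4102)*(1/977) = 50*I*√4102/977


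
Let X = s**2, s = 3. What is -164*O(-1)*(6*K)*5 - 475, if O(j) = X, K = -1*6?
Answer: 265205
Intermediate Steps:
K = -6
X = 9 (X = 3**2 = 9)
O(j) = 9
-164*O(-1)*(6*K)*5 - 475 = -1476*(6*(-6))*5 - 475 = -1476*(-36*5) - 475 = -1476*(-180) - 475 = -164*(-1620) - 475 = 265680 - 475 = 265205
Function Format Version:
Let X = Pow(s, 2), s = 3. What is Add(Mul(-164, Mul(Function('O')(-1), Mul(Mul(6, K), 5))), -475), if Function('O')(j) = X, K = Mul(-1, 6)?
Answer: 265205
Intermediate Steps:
K = -6
X = 9 (X = Pow(3, 2) = 9)
Function('O')(j) = 9
Add(Mul(-164, Mul(Function('O')(-1), Mul(Mul(6, K), 5))), -475) = Add(Mul(-164, Mul(9, Mul(Mul(6, -6), 5))), -475) = Add(Mul(-164, Mul(9, Mul(-36, 5))), -475) = Add(Mul(-164, Mul(9, -180)), -475) = Add(Mul(-164, -1620), -475) = Add(265680, -475) = 265205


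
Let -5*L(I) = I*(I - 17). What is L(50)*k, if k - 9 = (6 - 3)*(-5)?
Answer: 1980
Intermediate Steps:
k = -6 (k = 9 + (6 - 3)*(-5) = 9 + 3*(-5) = 9 - 15 = -6)
L(I) = -I*(-17 + I)/5 (L(I) = -I*(I - 17)/5 = -I*(-17 + I)/5)
L(50)*k = ((1/5)*50*(17 - 1*50))*(-6) = ((1/5)*50*(17 - 50))*(-6) = ((1/5)*50*(-33))*(-6) = -330*(-6) = 1980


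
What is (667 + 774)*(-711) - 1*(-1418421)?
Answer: 393870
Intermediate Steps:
(667 + 774)*(-711) - 1*(-1418421) = 1441*(-711) + 1418421 = -1024551 + 1418421 = 393870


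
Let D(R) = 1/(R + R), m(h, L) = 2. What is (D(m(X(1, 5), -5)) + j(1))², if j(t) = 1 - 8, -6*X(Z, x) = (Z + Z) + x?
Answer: 729/16 ≈ 45.563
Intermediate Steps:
X(Z, x) = -Z/3 - x/6 (X(Z, x) = -((Z + Z) + x)/6 = -(2*Z + x)/6 = -(x + 2*Z)/6 = -Z/3 - x/6)
j(t) = -7
D(R) = 1/(2*R)
(D(m(X(1, 5), -5)) + j(1))² = ((½)/2 - 7)² = ((½)*(½) - 7)² = (¼ - 7)² = (-27/4)² = 729/16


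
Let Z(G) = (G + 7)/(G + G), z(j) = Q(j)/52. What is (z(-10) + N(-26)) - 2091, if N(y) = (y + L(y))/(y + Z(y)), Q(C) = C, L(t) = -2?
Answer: -72438687/34658 ≈ -2090.1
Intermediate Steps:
z(j) = j/52
Z(G) = (7 + G)/(2*G) (Z(G) = (7 + G)/((2*G)) = (7 + G)*(1/(2*G)) = (7 + G)/(2*G))
N(y) = (-2 + y)/(y + (7 + y)/(2*y)) (N(y) = (y - 2)/(y + (7 + y)/(2*y)) = (-2 + y)/(y + (7 + y)/(2*y)))
(z(-10) + N(-26)) - 2091 = ((1/52)*(-10) + 2*(-26)*(-2 - 26)/(7 - 26 + 2*(-26)**2)) - 2091 = (-5/26 + 2*(-26)*(-28)/(7 - 26 + 2*676)) - 2091 = (-5/26 + 2*(-26)*(-28)/(7 - 26 + 1352)) - 2091 = (-5/26 + 2*(-26)*(-28)/1333) - 2091 = (-5/26 + 2*(-26)*(1/1333)*(-28)) - 2091 = (-5/26 + 1456/1333) - 2091 = 31191/34658 - 2091 = -72438687/34658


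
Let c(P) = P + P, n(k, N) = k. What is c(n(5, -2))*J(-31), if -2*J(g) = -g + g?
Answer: 0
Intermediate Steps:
J(g) = 0 (J(g) = -(-g + g)/2 = -1/2*0 = 0)
c(P) = 2*P
c(n(5, -2))*J(-31) = (2*5)*0 = 10*0 = 0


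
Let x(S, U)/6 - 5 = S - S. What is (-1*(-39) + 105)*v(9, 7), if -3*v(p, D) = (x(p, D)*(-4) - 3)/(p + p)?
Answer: 328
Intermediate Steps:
x(S, U) = 30 (x(S, U) = 30 + 6*(S - S) = 30 + 6*0 = 30 + 0 = 30)
v(p, D) = 41/(2*p) (v(p, D) = -(30*(-4) - 3)/(3*(p + p)) = -(-120 - 3)/(3*(2*p)) = -(-41)*1/(2*p) = -(-41)/(2*p) = 41/(2*p))
(-1*(-39) + 105)*v(9, 7) = (-1*(-39) + 105)*((41/2)/9) = (39 + 105)*((41/2)*(⅑)) = 144*(41/18) = 328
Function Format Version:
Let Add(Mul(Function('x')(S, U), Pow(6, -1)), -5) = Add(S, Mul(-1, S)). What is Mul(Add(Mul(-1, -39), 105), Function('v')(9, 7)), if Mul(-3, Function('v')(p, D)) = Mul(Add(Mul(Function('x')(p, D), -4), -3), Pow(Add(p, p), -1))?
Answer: 328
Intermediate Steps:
Function('x')(S, U) = 30 (Function('x')(S, U) = Add(30, Mul(6, Add(S, Mul(-1, S)))) = Add(30, Mul(6, 0)) = Add(30, 0) = 30)
Function('v')(p, D) = Mul(Rational(41, 2), Pow(p, -1)) (Function('v')(p, D) = Mul(Rational(-1, 3), Mul(Add(Mul(30, -4), -3), Pow(Add(p, p), -1))) = Mul(Rational(-1, 3), Mul(Add(-120, -3), Pow(Mul(2, p), -1))) = Mul(Rational(-1, 3), Mul(-123, Mul(Rational(1, 2), Pow(p, -1)))) = Mul(Rational(-1, 3), Mul(Rational(-123, 2), Pow(p, -1))) = Mul(Rational(41, 2), Pow(p, -1)))
Mul(Add(Mul(-1, -39), 105), Function('v')(9, 7)) = Mul(Add(Mul(-1, -39), 105), Mul(Rational(41, 2), Pow(9, -1))) = Mul(Add(39, 105), Mul(Rational(41, 2), Rational(1, 9))) = Mul(144, Rational(41, 18)) = 328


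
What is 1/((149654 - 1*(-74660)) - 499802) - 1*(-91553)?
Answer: 25221752863/275488 ≈ 91553.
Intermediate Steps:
1/((149654 - 1*(-74660)) - 499802) - 1*(-91553) = 1/((149654 + 74660) - 499802) + 91553 = 1/(224314 - 499802) + 91553 = 1/(-275488) + 91553 = -1/275488 + 91553 = 25221752863/275488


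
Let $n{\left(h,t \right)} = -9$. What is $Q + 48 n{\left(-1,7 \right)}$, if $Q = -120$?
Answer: $-552$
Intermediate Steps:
$Q + 48 n{\left(-1,7 \right)} = -120 + 48 \left(-9\right) = -120 - 432 = -552$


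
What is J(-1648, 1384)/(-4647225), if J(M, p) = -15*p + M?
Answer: 22408/4647225 ≈ 0.0048218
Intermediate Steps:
J(M, p) = M - 15*p
J(-1648, 1384)/(-4647225) = (-1648 - 15*1384)/(-4647225) = (-1648 - 20760)*(-1/4647225) = -22408*(-1/4647225) = 22408/4647225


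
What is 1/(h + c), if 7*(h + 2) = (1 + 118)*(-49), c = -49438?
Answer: -1/50273 ≈ -1.9891e-5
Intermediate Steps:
h = -835 (h = -2 + ((1 + 118)*(-49))/7 = -2 + (119*(-49))/7 = -2 + (⅐)*(-5831) = -2 - 833 = -835)
1/(h + c) = 1/(-835 - 49438) = 1/(-50273) = -1/50273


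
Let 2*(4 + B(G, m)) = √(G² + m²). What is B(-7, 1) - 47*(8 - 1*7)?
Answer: -51 + 5*√2/2 ≈ -47.464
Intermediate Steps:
B(G, m) = -4 + √(G² + m²)/2
B(-7, 1) - 47*(8 - 1*7) = (-4 + √((-7)² + 1²)/2) - 47*(8 - 1*7) = (-4 + √(49 + 1)/2) - 47*(8 - 7) = (-4 + √50/2) - 47*1 = (-4 + (5*√2)/2) - 47 = (-4 + 5*√2/2) - 47 = -51 + 5*√2/2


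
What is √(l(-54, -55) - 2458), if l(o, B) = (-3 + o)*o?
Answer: 2*√155 ≈ 24.900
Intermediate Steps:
l(o, B) = o*(-3 + o)
√(l(-54, -55) - 2458) = √(-54*(-3 - 54) - 2458) = √(-54*(-57) - 2458) = √(3078 - 2458) = √620 = 2*√155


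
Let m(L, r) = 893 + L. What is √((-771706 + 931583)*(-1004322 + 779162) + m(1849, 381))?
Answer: I*√35997902578 ≈ 1.8973e+5*I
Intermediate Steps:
√((-771706 + 931583)*(-1004322 + 779162) + m(1849, 381)) = √((-771706 + 931583)*(-1004322 + 779162) + (893 + 1849)) = √(159877*(-225160) + 2742) = √(-35997905320 + 2742) = √(-35997902578) = I*√35997902578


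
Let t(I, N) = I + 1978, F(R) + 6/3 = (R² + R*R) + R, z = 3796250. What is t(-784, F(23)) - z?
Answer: -3795056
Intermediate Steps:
F(R) = -2 + R + 2*R² (F(R) = -2 + ((R² + R*R) + R) = -2 + ((R² + R²) + R) = -2 + (2*R² + R) = -2 + (R + 2*R²) = -2 + R + 2*R²)
t(I, N) = 1978 + I
t(-784, F(23)) - z = (1978 - 784) - 1*3796250 = 1194 - 3796250 = -3795056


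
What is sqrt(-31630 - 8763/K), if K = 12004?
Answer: I*sqrt(1139465544283)/6002 ≈ 177.85*I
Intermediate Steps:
sqrt(-31630 - 8763/K) = sqrt(-31630 - 8763/12004) = sqrt(-379695283/12004) = I*sqrt(1139465544283)/6002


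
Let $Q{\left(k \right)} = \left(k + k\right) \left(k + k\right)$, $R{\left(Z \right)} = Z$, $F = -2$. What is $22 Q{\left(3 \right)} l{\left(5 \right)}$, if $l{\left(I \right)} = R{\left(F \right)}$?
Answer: $-1584$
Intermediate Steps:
$Q{\left(k \right)} = 4 k^{2}$ ($Q{\left(k \right)} = 2 k 2 k = 4 k^{2}$)
$l{\left(I \right)} = -2$
$22 Q{\left(3 \right)} l{\left(5 \right)} = 22 \cdot 4 \cdot 3^{2} \left(-2\right) = 22 \cdot 4 \cdot 9 \left(-2\right) = 22 \cdot 36 \left(-2\right) = 792 \left(-2\right) = -1584$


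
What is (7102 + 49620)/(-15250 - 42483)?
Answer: -56722/57733 ≈ -0.98249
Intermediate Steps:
(7102 + 49620)/(-15250 - 42483) = 56722/(-57733) = 56722*(-1/57733) = -56722/57733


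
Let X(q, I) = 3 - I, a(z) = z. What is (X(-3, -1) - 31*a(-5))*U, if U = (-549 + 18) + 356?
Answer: -27825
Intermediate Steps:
U = -175 (U = -531 + 356 = -175)
(X(-3, -1) - 31*a(-5))*U = ((3 - 1*(-1)) - 31*(-5))*(-175) = ((3 + 1) + 155)*(-175) = (4 + 155)*(-175) = 159*(-175) = -27825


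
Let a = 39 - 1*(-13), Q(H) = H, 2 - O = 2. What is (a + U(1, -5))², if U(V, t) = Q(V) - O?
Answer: 2809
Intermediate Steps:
O = 0 (O = 2 - 1*2 = 2 - 2 = 0)
U(V, t) = V (U(V, t) = V - 1*0 = V + 0 = V)
a = 52 (a = 39 + 13 = 52)
(a + U(1, -5))² = (52 + 1)² = 53² = 2809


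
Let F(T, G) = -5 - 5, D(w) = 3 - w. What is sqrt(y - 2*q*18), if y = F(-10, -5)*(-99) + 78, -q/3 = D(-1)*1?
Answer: 10*sqrt(15) ≈ 38.730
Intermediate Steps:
q = -12 (q = -3*(3 - 1*(-1)) = -3*(3 + 1) = -12 ≈ -12.000)
F(T, G) = -10
y = 1068 (y = -10*(-99) + 78 = 990 + 78 = 1068)
sqrt(y - 2*q*18) = sqrt(1068 - 2*(-12)*18) = sqrt(1068 + 24*18) = sqrt(1068 + 432) = sqrt(1500) = 10*sqrt(15)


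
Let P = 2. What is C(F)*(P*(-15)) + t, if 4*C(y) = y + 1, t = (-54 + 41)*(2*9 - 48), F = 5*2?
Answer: 615/2 ≈ 307.50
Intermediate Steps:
F = 10
t = 390 (t = -13*(18 - 48) = -13*(-30) = 390)
C(y) = ¼ + y/4 (C(y) = (y + 1)/4 = (1 + y)/4 = ¼ + y/4)
C(F)*(P*(-15)) + t = (¼ + (¼)*10)*(2*(-15)) + 390 = (¼ + 5/2)*(-30) + 390 = (11/4)*(-30) + 390 = -165/2 + 390 = 615/2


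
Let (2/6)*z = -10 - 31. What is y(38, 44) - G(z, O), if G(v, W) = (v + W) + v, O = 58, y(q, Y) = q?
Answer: 226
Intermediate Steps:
z = -123 (z = 3*(-10 - 31) = 3*(-41) = -123)
G(v, W) = W + 2*v (G(v, W) = (W + v) + v = W + 2*v)
y(38, 44) - G(z, O) = 38 - (58 + 2*(-123)) = 38 - (58 - 246) = 38 - 1*(-188) = 38 + 188 = 226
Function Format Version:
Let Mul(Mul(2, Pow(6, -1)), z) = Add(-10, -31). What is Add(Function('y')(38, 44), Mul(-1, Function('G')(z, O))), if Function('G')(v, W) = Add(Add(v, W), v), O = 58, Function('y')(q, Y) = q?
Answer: 226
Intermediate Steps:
z = -123 (z = Mul(3, Add(-10, -31)) = Mul(3, -41) = -123)
Function('G')(v, W) = Add(W, Mul(2, v)) (Function('G')(v, W) = Add(Add(W, v), v) = Add(W, Mul(2, v)))
Add(Function('y')(38, 44), Mul(-1, Function('G')(z, O))) = Add(38, Mul(-1, Add(58, Mul(2, -123)))) = Add(38, Mul(-1, Add(58, -246))) = Add(38, Mul(-1, -188)) = Add(38, 188) = 226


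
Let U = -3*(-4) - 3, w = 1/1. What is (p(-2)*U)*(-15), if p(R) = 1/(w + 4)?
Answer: -27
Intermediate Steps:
w = 1
U = 9 (U = 12 - 3 = 9)
p(R) = 1/5 (p(R) = 1/(1 + 4) = 1/5)
(p(-2)*U)*(-15) = ((1/5)*9)*(-15) = (9/5)*(-15) = -27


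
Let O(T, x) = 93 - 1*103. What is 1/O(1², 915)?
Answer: -⅒ ≈ -0.10000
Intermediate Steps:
O(T, x) = -10 (O(T, x) = 93 - 103 = -10)
1/O(1², 915) = 1/(-10) = -⅒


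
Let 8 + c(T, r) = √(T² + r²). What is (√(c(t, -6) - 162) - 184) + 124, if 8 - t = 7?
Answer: -60 + I*√(170 - √37) ≈ -60.0 + 12.803*I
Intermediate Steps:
t = 1 (t = 8 - 1*7 = 8 - 7 = 1)
c(T, r) = -8 + √(T² + r²)
(√(c(t, -6) - 162) - 184) + 124 = (√((-8 + √(1² + (-6)²)) - 162) - 184) + 124 = (√((-8 + √(1 + 36)) - 162) - 184) + 124 = (√((-8 + √37) - 162) - 184) + 124 = (√(-170 + √37) - 184) + 124 = (-184 + √(-170 + √37)) + 124 = -60 + √(-170 + √37)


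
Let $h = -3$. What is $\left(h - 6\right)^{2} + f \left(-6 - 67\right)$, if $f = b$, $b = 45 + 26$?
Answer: $-5102$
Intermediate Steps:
$b = 71$
$f = 71$
$\left(h - 6\right)^{2} + f \left(-6 - 67\right) = \left(-3 - 6\right)^{2} + 71 \left(-6 - 67\right) = \left(-9\right)^{2} + 71 \left(-6 - 67\right) = 81 + 71 \left(-73\right) = 81 - 5183 = -5102$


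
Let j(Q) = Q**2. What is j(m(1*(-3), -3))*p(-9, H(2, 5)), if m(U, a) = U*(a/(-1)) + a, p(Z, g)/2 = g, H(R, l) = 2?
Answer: 576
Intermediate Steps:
p(Z, g) = 2*g
m(U, a) = a - U*a (m(U, a) = U*(a*(-1)) + a = U*(-a) + a = -U*a + a = a - U*a)
j(m(1*(-3), -3))*p(-9, H(2, 5)) = (-3*(1 - (-3)))**2*(2*2) = (-3*(1 - 1*(-3)))**2*4 = (-3*(1 + 3))**2*4 = (-3*4)**2*4 = (-12)**2*4 = 144*4 = 576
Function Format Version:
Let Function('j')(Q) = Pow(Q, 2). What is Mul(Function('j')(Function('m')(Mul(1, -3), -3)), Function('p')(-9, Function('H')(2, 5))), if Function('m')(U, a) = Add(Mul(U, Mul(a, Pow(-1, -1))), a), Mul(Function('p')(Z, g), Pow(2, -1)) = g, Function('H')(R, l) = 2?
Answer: 576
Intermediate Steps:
Function('p')(Z, g) = Mul(2, g)
Function('m')(U, a) = Add(a, Mul(-1, U, a)) (Function('m')(U, a) = Add(Mul(U, Mul(a, -1)), a) = Add(Mul(U, Mul(-1, a)), a) = Add(Mul(-1, U, a), a) = Add(a, Mul(-1, U, a)))
Mul(Function('j')(Function('m')(Mul(1, -3), -3)), Function('p')(-9, Function('H')(2, 5))) = Mul(Pow(Mul(-3, Add(1, Mul(-1, Mul(1, -3)))), 2), Mul(2, 2)) = Mul(Pow(Mul(-3, Add(1, Mul(-1, -3))), 2), 4) = Mul(Pow(Mul(-3, Add(1, 3)), 2), 4) = Mul(Pow(Mul(-3, 4), 2), 4) = Mul(Pow(-12, 2), 4) = Mul(144, 4) = 576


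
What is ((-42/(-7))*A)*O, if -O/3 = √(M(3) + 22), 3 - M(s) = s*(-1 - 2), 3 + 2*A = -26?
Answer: 261*√34 ≈ 1521.9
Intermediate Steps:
A = -29/2 (A = -3/2 + (½)*(-26) = -3/2 - 13 = -29/2 ≈ -14.500)
M(s) = 3 + 3*s (M(s) = 3 - s*(-1 - 2) = 3 - s*(-3) = 3 - (-3)*s = 3 + 3*s)
O = -3*√34 (O = -3*√((3 + 3*3) + 22) = -3*√((3 + 9) + 22) = -3*√(12 + 22) = -3*√34 ≈ -17.493)
((-42/(-7))*A)*O = (-42/(-7)*(-29/2))*(-3*√34) = (-42*(-⅐)*(-29/2))*(-3*√34) = (6*(-29/2))*(-3*√34) = -(-261)*√34 = 261*√34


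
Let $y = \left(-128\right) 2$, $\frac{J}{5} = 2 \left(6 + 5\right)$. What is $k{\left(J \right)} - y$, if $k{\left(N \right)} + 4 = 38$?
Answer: $290$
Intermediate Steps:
$J = 110$ ($J = 5 \cdot 2 \left(6 + 5\right) = 5 \cdot 2 \cdot 11 = 5 \cdot 22 = 110$)
$k{\left(N \right)} = 34$ ($k{\left(N \right)} = -4 + 38 = 34$)
$y = -256$
$k{\left(J \right)} - y = 34 - -256 = 34 + 256 = 290$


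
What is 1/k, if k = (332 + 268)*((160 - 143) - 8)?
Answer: 1/5400 ≈ 0.00018519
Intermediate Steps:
k = 5400 (k = 600*(17 - 8) = 600*9 = 5400)
1/k = 1/5400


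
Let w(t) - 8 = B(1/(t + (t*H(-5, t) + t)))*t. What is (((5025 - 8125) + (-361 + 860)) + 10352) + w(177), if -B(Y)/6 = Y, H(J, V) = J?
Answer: 7761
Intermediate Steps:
B(Y) = -6*Y
w(t) = 10 (w(t) = 8 + (-6/(t + (t*(-5) + t)))*t = 8 + (-6/(t + (-5*t + t)))*t = 8 + (-6/(t - 4*t))*t = 8 + (-6*(-1/(3*t)))*t = 8 + (-(-2)/t)*t = 8 + (2/t)*t = 8 + 2 = 10)
(((5025 - 8125) + (-361 + 860)) + 10352) + w(177) = (((5025 - 8125) + (-361 + 860)) + 10352) + 10 = ((-3100 + 499) + 10352) + 10 = (-2601 + 10352) + 10 = 7751 + 10 = 7761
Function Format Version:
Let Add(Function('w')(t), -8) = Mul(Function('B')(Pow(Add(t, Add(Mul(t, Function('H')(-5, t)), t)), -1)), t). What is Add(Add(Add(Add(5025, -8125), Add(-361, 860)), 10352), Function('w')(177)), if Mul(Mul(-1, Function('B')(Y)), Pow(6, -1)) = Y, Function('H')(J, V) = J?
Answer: 7761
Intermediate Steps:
Function('B')(Y) = Mul(-6, Y)
Function('w')(t) = 10 (Function('w')(t) = Add(8, Mul(Mul(-6, Pow(Add(t, Add(Mul(t, -5), t)), -1)), t)) = Add(8, Mul(Mul(-6, Pow(Add(t, Add(Mul(-5, t), t)), -1)), t)) = Add(8, Mul(Mul(-6, Pow(Add(t, Mul(-4, t)), -1)), t)) = Add(8, Mul(Mul(-6, Pow(Mul(-3, t), -1)), t)) = Add(8, Mul(Mul(-6, Mul(Rational(-1, 3), Pow(t, -1))), t)) = Add(8, Mul(Mul(2, Pow(t, -1)), t)) = Add(8, 2) = 10)
Add(Add(Add(Add(5025, -8125), Add(-361, 860)), 10352), Function('w')(177)) = Add(Add(Add(Add(5025, -8125), Add(-361, 860)), 10352), 10) = Add(Add(Add(-3100, 499), 10352), 10) = Add(Add(-2601, 10352), 10) = Add(7751, 10) = 7761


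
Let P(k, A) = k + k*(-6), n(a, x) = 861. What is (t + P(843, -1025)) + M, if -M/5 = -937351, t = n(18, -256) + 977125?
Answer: 5660526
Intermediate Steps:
P(k, A) = -5*k (P(k, A) = k - 6*k = -5*k)
t = 977986 (t = 861 + 977125 = 977986)
M = 4686755 (M = -5*(-937351) = 4686755)
(t + P(843, -1025)) + M = (977986 - 5*843) + 4686755 = (977986 - 4215) + 4686755 = 973771 + 4686755 = 5660526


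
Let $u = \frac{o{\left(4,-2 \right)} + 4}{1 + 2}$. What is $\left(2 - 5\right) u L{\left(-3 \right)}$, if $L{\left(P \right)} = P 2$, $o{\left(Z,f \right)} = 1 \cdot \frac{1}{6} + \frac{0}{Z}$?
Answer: $25$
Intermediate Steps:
$o{\left(Z,f \right)} = \frac{1}{6}$ ($o{\left(Z,f \right)} = 1 \cdot \frac{1}{6} + 0 = \frac{1}{6} + 0 = \frac{1}{6}$)
$u = \frac{25}{18}$ ($u = \frac{\frac{1}{6} + 4}{1 + 2} = \frac{25}{6 \cdot 3} = \frac{25}{6} \cdot \frac{1}{3} = \frac{25}{18} \approx 1.3889$)
$L{\left(P \right)} = 2 P$
$\left(2 - 5\right) u L{\left(-3 \right)} = \left(2 - 5\right) \frac{25}{18} \cdot 2 \left(-3\right) = \left(2 - 5\right) \frac{25}{18} \left(-6\right) = \left(-3\right) \frac{25}{18} \left(-6\right) = \left(- \frac{25}{6}\right) \left(-6\right) = 25$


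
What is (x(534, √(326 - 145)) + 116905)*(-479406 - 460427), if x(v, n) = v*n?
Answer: -109871176865 - 501870822*√181 ≈ -1.1662e+11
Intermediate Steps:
x(v, n) = n*v
(x(534, √(326 - 145)) + 116905)*(-479406 - 460427) = (√(326 - 145)*534 + 116905)*(-479406 - 460427) = (√181*534 + 116905)*(-939833) = (534*√181 + 116905)*(-939833) = (116905 + 534*√181)*(-939833) = -109871176865 - 501870822*√181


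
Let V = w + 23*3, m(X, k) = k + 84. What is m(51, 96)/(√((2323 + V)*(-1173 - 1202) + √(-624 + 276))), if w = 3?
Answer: 180/√(-5688125 + 2*I*√87) ≈ 1.2376e-7 - 0.075472*I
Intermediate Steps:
m(X, k) = 84 + k
V = 72 (V = 3 + 23*3 = 3 + 69 = 72)
m(51, 96)/(√((2323 + V)*(-1173 - 1202) + √(-624 + 276))) = (84 + 96)/(√((2323 + 72)*(-1173 - 1202) + √(-624 + 276))) = 180/(√(2395*(-2375) + √(-348))) = 180/(√(-5688125 + 2*I*√87)) = 180/√(-5688125 + 2*I*√87)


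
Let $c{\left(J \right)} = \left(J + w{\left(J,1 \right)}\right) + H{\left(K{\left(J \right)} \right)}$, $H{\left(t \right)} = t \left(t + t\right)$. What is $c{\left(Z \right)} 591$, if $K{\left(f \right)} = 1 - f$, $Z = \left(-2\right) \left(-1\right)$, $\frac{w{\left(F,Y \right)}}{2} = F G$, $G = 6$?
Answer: $16548$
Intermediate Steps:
$w{\left(F,Y \right)} = 12 F$ ($w{\left(F,Y \right)} = 2 F 6 = 2 \cdot 6 F = 12 F$)
$Z = 2$
$H{\left(t \right)} = 2 t^{2}$ ($H{\left(t \right)} = t 2 t = 2 t^{2}$)
$c{\left(J \right)} = 2 \left(1 - J\right)^{2} + 13 J$ ($c{\left(J \right)} = \left(J + 12 J\right) + 2 \left(1 - J\right)^{2} = 13 J + 2 \left(1 - J\right)^{2} = 2 \left(1 - J\right)^{2} + 13 J$)
$c{\left(Z \right)} 591 = \left(2 \left(-1 + 2\right)^{2} + 13 \cdot 2\right) 591 = \left(2 \cdot 1^{2} + 26\right) 591 = \left(2 \cdot 1 + 26\right) 591 = \left(2 + 26\right) 591 = 28 \cdot 591 = 16548$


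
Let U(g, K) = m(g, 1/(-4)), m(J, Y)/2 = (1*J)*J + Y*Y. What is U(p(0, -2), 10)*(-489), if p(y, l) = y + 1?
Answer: -8313/8 ≈ -1039.1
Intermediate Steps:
p(y, l) = 1 + y
m(J, Y) = 2*J² + 2*Y² (m(J, Y) = 2*((1*J)*J + Y*Y) = 2*(J*J + Y²) = 2*(J² + Y²) = 2*J² + 2*Y²)
U(g, K) = ⅛ + 2*g² (U(g, K) = 2*g² + 2*(1/(-4))² = 2*g² + 2*(-¼)² = 2*g² + 2*(1/16) = 2*g² + ⅛ = ⅛ + 2*g²)
U(p(0, -2), 10)*(-489) = (⅛ + 2*(1 + 0)²)*(-489) = (⅛ + 2*1²)*(-489) = (⅛ + 2*1)*(-489) = (⅛ + 2)*(-489) = (17/8)*(-489) = -8313/8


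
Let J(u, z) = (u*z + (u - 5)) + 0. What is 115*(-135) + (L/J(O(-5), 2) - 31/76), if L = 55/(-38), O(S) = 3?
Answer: -2359917/152 ≈ -15526.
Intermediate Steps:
J(u, z) = -5 + u + u*z (J(u, z) = (u*z + (-5 + u)) + 0 = (-5 + u + u*z) + 0 = -5 + u + u*z)
L = -55/38 (L = 55*(-1/38) = -55/38 ≈ -1.4474)
115*(-135) + (L/J(O(-5), 2) - 31/76) = 115*(-135) + (-55/(38*(-5 + 3 + 3*2)) - 31/76) = -15525 + (-55/(38*(-5 + 3 + 6)) - 31*1/76) = -15525 + (-55/38/4 - 31/76) = -15525 + (-55/38*¼ - 31/76) = -15525 + (-55/152 - 31/76) = -15525 - 117/152 = -2359917/152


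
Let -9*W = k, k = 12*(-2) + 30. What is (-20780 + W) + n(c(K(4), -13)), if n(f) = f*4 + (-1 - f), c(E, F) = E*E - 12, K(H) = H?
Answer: -62309/3 ≈ -20770.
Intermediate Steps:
c(E, F) = -12 + E**2 (c(E, F) = E**2 - 12 = -12 + E**2)
k = 6 (k = -24 + 30 = 6)
n(f) = -1 + 3*f (n(f) = 4*f + (-1 - f) = -1 + 3*f)
W = -2/3 (W = -1/9*6 = -2/3 ≈ -0.66667)
(-20780 + W) + n(c(K(4), -13)) = (-20780 - 2/3) + (-1 + 3*(-12 + 4**2)) = -62342/3 + (-1 + 3*(-12 + 16)) = -62342/3 + (-1 + 3*4) = -62342/3 + (-1 + 12) = -62342/3 + 11 = -62309/3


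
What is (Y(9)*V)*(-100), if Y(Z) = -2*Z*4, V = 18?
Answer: 129600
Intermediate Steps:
Y(Z) = -8*Z
(Y(9)*V)*(-100) = (-8*9*18)*(-100) = -72*18*(-100) = -1296*(-100) = 129600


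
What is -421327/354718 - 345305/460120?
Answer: -31634687823/16321284616 ≈ -1.9382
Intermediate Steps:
-421327/354718 - 345305/460120 = -421327*1/354718 - 345305*1/460120 = -421327/354718 - 69061/92024 = -31634687823/16321284616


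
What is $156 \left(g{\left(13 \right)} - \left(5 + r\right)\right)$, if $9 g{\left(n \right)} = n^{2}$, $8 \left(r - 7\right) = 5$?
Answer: $\frac{5759}{6} \approx 959.83$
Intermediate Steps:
$r = \frac{61}{8}$ ($r = 7 + \frac{1}{8} \cdot 5 = 7 + \frac{5}{8} = \frac{61}{8} \approx 7.625$)
$g{\left(n \right)} = \frac{n^{2}}{9}$
$156 \left(g{\left(13 \right)} - \left(5 + r\right)\right) = 156 \left(\frac{13^{2}}{9} - \frac{101}{8}\right) = 156 \left(\frac{1}{9} \cdot 169 - \frac{101}{8}\right) = 156 \left(\frac{169}{9} - \frac{101}{8}\right) = 156 \cdot \frac{443}{72} = \frac{5759}{6}$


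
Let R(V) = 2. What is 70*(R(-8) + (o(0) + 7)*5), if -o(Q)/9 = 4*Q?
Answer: 2590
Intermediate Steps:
o(Q) = -36*Q
70*(R(-8) + (o(0) + 7)*5) = 70*(2 + (-36*0 + 7)*5) = 70*(2 + (0 + 7)*5) = 70*(2 + 7*5) = 70*(2 + 35) = 70*37 = 2590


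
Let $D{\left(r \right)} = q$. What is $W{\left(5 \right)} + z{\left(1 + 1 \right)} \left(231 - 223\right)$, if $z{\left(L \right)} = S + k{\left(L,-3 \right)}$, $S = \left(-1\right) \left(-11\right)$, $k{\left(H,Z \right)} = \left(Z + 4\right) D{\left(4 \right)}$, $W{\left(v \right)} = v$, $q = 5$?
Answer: $133$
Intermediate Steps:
$D{\left(r \right)} = 5$
$k{\left(H,Z \right)} = 20 + 5 Z$ ($k{\left(H,Z \right)} = \left(Z + 4\right) 5 = \left(4 + Z\right) 5 = 20 + 5 Z$)
$S = 11$
$z{\left(L \right)} = 16$ ($z{\left(L \right)} = 11 + \left(20 + 5 \left(-3\right)\right) = 11 + \left(20 - 15\right) = 11 + 5 = 16$)
$W{\left(5 \right)} + z{\left(1 + 1 \right)} \left(231 - 223\right) = 5 + 16 \left(231 - 223\right) = 5 + 16 \cdot 8 = 5 + 128 = 133$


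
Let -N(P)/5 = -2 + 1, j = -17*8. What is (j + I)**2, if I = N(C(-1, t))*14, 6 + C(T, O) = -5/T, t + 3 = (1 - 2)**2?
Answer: 4356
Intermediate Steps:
j = -136
t = -2 (t = -3 + (1 - 2)**2 = -3 + (-1)**2 = -3 + 1 = -2)
C(T, O) = -6 - 5/T
N(P) = 5 (N(P) = -5*(-2 + 1) = -5*(-1) = 5)
I = 70 (I = 5*14 = 70)
(j + I)**2 = (-136 + 70)**2 = (-66)**2 = 4356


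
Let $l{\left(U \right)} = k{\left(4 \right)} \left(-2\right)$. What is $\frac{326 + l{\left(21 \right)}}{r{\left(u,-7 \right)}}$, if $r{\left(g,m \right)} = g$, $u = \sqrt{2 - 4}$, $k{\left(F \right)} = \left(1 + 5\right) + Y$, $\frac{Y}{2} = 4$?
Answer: $- 149 i \sqrt{2} \approx - 210.72 i$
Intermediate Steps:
$Y = 8$ ($Y = 2 \cdot 4 = 8$)
$k{\left(F \right)} = 14$ ($k{\left(F \right)} = \left(1 + 5\right) + 8 = 6 + 8 = 14$)
$u = i \sqrt{2}$ ($u = \sqrt{-2} = i \sqrt{2} \approx 1.4142 i$)
$l{\left(U \right)} = -28$ ($l{\left(U \right)} = 14 \left(-2\right) = -28$)
$\frac{326 + l{\left(21 \right)}}{r{\left(u,-7 \right)}} = \frac{326 - 28}{i \sqrt{2}} = - \frac{i \sqrt{2}}{2} \cdot 298 = - 149 i \sqrt{2}$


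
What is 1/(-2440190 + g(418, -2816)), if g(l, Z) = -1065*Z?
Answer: 1/558850 ≈ 1.7894e-6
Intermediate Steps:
1/(-2440190 + g(418, -2816)) = 1/(-2440190 - 1065*(-2816)) = 1/(-2440190 + 2999040) = 1/558850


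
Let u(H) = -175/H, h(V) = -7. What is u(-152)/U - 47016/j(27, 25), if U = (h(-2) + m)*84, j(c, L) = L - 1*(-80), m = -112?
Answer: -485957501/1085280 ≈ -447.77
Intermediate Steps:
j(c, L) = 80 + L (j(c, L) = L + 80 = 80 + L)
U = -9996 (U = (-7 - 112)*84 = -119*84 = -9996)
u(-152)/U - 47016/j(27, 25) = -175/(-152)/(-9996) - 47016/(80 + 25) = -175*(-1/152)*(-1/9996) - 47016/105 = (175/152)*(-1/9996) - 47016*1/105 = -25/217056 - 15672/35 = -485957501/1085280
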